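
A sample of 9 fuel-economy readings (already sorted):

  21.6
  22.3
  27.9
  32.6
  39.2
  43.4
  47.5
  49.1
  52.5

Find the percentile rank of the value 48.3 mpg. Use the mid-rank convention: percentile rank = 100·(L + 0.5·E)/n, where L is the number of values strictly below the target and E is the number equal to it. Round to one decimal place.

77.8

Count below 48.3: L = 7; count equal: E = 0; n = 9.
Percentile rank = 100·(7 + 0.5·0)/9 = 100·7/9 = 77.78.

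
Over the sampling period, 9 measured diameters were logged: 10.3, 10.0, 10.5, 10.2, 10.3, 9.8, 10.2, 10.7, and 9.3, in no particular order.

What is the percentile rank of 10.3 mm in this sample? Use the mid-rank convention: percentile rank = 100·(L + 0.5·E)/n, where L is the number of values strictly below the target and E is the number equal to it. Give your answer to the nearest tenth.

Sorted: 9.3, 9.8, 10.0, 10.2, 10.2, 10.3, 10.3, 10.5, 10.7.
Count below 10.3: L = 5; count equal: E = 2; n = 9.
Percentile rank = 100·(5 + 0.5·2)/9 = 100·6/9 = 66.67.

66.7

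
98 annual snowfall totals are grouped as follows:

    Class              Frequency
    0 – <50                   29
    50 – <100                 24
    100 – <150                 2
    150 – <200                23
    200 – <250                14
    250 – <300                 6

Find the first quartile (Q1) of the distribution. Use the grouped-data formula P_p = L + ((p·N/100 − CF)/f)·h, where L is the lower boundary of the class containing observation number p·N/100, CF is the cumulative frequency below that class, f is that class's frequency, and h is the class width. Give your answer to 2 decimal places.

42.24

N = 98; target position k = 25/100 · 98 = 24.5.
Cumulative frequencies: 29, 53, 55, 78, 92, 98.
Observation 24.5 falls in the class 0 – <50.
L = 0, CF = 0, f = 29, h = 50.
P25 = 0 + ((24.5 − 0)/29)·50 = 0 + 42.2414 = 42.2414.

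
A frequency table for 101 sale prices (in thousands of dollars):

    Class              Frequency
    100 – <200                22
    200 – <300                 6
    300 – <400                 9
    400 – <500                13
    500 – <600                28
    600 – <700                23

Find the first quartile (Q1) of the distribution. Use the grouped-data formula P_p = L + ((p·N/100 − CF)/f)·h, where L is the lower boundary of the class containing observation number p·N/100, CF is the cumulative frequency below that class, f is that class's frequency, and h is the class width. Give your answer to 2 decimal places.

N = 101; target position k = 25/100 · 101 = 25.25.
Cumulative frequencies: 22, 28, 37, 50, 78, 101.
Observation 25.25 falls in the class 200 – <300.
L = 200, CF = 22, f = 6, h = 100.
P25 = 200 + ((25.25 − 22)/6)·100 = 200 + 54.1667 = 254.167.

254.17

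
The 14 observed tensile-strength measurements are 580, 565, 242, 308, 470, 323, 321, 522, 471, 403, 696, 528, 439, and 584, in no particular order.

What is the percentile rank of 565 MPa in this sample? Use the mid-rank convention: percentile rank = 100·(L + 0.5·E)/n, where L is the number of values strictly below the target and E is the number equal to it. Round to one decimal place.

75.0

Sorted: 242, 308, 321, 323, 403, 439, 470, 471, 522, 528, 565, 580, 584, 696.
Count below 565: L = 10; count equal: E = 1; n = 14.
Percentile rank = 100·(10 + 0.5·1)/14 = 100·10.5/14 = 75.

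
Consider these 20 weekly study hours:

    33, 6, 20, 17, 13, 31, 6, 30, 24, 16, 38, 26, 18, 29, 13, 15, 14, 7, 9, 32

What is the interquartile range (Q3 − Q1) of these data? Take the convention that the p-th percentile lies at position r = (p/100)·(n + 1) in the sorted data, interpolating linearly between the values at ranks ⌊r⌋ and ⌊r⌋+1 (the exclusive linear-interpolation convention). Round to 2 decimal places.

16.75

Sorted: 6, 6, 7, 9, 13, 13, 14, 15, 16, 17, 18, 20, 24, 26, 29, 30, 31, 32, 33, 38.
n = 20.
P25: r = 5.25; ranks 5–6 are 13, 13; interpolating gives 13.
P75: r = 15.75; ranks 15–16 are 29, 30; interpolating gives 29.75.
Difference: 29.75 − 13 = 16.75.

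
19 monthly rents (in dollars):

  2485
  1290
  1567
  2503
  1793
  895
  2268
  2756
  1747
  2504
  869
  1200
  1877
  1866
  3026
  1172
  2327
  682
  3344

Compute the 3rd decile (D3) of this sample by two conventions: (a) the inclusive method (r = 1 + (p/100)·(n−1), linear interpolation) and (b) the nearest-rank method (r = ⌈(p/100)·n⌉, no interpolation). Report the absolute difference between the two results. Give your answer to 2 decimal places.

Sorted: 682, 869, 895, 1172, 1200, 1290, 1567, 1747, 1793, 1866, 1877, 2268, 2327, 2485, 2503, 2504, 2756, 3026, 3344.
n = 19.
(a) r = 6.4; between ranks 6 (1290) and 7 (1567): 1400.8.
(b) the nearest-rank method: rank 6 → 1290.
|1400.8 − 1290| = 110.8.

110.80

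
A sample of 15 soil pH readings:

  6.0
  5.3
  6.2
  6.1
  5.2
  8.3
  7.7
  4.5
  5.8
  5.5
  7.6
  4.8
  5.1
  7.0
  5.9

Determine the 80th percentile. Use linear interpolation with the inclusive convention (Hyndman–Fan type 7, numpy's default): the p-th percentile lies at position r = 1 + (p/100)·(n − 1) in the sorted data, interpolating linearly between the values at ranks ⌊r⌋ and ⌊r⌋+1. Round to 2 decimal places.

Sorted: 4.5, 4.8, 5.1, 5.2, 5.3, 5.5, 5.8, 5.9, 6.0, 6.1, 6.2, 7.0, 7.6, 7.7, 8.3.
n = 15.
r = 1 + (80/100)·(15 − 1) = 1 + 11.2 = 12.2.
Rank 12 is 7.0 and rank 13 is 7.6.
Interpolate: 7.0 + 0.2·(7.6 − 7.0) = 7.0 + 0.2·0.6 = 7.12.

7.12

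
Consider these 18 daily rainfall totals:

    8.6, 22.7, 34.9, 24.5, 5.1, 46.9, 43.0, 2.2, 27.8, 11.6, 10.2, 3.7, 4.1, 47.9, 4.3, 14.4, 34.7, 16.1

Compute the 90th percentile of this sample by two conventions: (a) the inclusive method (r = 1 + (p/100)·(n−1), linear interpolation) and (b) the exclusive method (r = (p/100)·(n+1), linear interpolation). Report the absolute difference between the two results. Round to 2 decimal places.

2.83

Sorted: 2.2, 3.7, 4.1, 4.3, 5.1, 8.6, 10.2, 11.6, 14.4, 16.1, 22.7, 24.5, 27.8, 34.7, 34.9, 43.0, 46.9, 47.9.
n = 18.
(a) r = 16.3; between ranks 16 (43.0) and 17 (46.9): 44.17.
(b) r = 17.1; between ranks 17 (46.9) and 18 (47.9): 47.
|44.17 − 47| = 2.83.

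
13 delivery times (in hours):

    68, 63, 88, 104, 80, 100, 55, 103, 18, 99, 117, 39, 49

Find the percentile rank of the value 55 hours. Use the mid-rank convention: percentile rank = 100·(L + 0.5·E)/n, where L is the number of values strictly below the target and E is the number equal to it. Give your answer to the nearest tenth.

Sorted: 18, 39, 49, 55, 63, 68, 80, 88, 99, 100, 103, 104, 117.
Count below 55: L = 3; count equal: E = 1; n = 13.
Percentile rank = 100·(3 + 0.5·1)/13 = 100·3.5/13 = 26.92.

26.9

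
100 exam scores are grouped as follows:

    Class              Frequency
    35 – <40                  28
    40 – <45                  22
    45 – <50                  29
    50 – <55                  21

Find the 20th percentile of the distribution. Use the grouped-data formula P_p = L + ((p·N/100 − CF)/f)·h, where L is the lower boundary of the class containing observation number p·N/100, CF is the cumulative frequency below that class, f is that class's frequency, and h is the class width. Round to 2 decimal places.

N = 100; target position k = 20/100 · 100 = 20.
Cumulative frequencies: 28, 50, 79, 100.
Observation 20 falls in the class 35 – <40.
L = 35, CF = 0, f = 28, h = 5.
P20 = 35 + ((20 − 0)/28)·5 = 35 + 3.57143 = 38.5714.

38.57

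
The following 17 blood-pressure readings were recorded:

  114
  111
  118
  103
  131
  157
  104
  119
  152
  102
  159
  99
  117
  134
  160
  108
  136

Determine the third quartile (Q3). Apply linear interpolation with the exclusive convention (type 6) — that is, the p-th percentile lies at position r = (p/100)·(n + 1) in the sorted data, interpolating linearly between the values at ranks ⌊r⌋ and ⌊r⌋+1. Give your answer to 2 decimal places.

Sorted: 99, 102, 103, 104, 108, 111, 114, 117, 118, 119, 131, 134, 136, 152, 157, 159, 160.
n = 17.
r = (75/100)·(17 + 1) = 13.5.
Rank 13 is 136 and rank 14 is 152.
Interpolate: 136 + 0.5·(152 − 136) = 136 + 0.5·16 = 144.

144.00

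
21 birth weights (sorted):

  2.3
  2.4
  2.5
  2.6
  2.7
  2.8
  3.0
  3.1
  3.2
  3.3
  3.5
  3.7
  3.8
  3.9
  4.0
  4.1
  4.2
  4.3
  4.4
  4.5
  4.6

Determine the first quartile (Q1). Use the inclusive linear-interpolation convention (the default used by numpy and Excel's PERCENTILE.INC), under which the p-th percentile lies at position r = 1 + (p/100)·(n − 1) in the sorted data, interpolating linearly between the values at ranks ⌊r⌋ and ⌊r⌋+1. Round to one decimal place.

2.8

n = 21.
r = 1 + (25/100)·(21 − 1) = 1 + 5 = 6.
r is an integer, so P25 is the value at rank 6: 2.8.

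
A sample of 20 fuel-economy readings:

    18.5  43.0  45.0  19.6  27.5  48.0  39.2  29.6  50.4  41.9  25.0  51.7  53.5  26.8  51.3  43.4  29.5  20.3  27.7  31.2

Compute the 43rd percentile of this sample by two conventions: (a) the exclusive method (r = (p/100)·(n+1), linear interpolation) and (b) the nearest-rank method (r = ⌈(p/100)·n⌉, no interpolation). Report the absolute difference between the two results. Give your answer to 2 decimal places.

Sorted: 18.5, 19.6, 20.3, 25.0, 26.8, 27.5, 27.7, 29.5, 29.6, 31.2, 39.2, 41.9, 43.0, 43.4, 45.0, 48.0, 50.4, 51.3, 51.7, 53.5.
n = 20.
(a) r = 9.03; between ranks 9 (29.6) and 10 (31.2): 29.648.
(b) the nearest-rank method: rank 9 → 29.6.
|29.648 − 29.6| = 0.048.

0.05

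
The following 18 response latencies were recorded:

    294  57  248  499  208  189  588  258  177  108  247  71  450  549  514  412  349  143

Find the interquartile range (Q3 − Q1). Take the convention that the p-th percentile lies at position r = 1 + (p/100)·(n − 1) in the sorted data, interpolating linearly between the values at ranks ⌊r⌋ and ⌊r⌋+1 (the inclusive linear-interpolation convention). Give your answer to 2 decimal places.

Sorted: 57, 71, 108, 143, 177, 189, 208, 247, 248, 258, 294, 349, 412, 450, 499, 514, 549, 588.
n = 18.
P25: r = 5.25; ranks 5–6 are 177, 189; interpolating gives 180.
P75: r = 13.75; ranks 13–14 are 412, 450; interpolating gives 440.5.
Difference: 440.5 − 180 = 260.5.

260.50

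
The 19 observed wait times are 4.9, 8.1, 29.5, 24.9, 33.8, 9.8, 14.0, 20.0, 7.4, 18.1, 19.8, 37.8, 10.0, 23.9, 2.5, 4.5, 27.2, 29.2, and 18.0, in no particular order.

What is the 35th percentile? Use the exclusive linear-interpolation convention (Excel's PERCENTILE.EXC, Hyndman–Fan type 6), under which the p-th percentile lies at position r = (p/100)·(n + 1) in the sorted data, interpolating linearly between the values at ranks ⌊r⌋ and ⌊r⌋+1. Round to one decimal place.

10.0

Sorted: 2.5, 4.5, 4.9, 7.4, 8.1, 9.8, 10.0, 14.0, 18.0, 18.1, 19.8, 20.0, 23.9, 24.9, 27.2, 29.2, 29.5, 33.8, 37.8.
n = 19.
r = (35/100)·(19 + 1) = 7.
r is an integer, so P35 is the value at rank 7: 10.0.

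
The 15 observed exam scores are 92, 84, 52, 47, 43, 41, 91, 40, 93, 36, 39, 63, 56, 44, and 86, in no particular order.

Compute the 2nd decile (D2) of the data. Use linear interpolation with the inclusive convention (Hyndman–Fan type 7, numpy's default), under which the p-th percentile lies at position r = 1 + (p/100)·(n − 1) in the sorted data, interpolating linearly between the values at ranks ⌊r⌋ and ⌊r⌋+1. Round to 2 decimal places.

40.80

Sorted: 36, 39, 40, 41, 43, 44, 47, 52, 56, 63, 84, 86, 91, 92, 93.
n = 15.
r = 1 + (20/100)·(15 − 1) = 1 + 2.8 = 3.8.
Rank 3 is 40 and rank 4 is 41.
Interpolate: 40 + 0.8·(41 − 40) = 40 + 0.8·1 = 40.8.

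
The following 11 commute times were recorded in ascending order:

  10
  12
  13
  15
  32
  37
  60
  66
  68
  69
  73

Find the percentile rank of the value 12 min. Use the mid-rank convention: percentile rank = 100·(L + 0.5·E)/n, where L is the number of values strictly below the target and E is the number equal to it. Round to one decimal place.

13.6

Count below 12: L = 1; count equal: E = 1; n = 11.
Percentile rank = 100·(1 + 0.5·1)/11 = 100·1.5/11 = 13.64.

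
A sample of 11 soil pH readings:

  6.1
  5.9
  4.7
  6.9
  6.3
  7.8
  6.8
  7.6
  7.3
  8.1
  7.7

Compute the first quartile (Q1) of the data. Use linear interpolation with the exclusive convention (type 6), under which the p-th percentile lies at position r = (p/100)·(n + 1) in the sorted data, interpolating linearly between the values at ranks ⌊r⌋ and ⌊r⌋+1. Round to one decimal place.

Sorted: 4.7, 5.9, 6.1, 6.3, 6.8, 6.9, 7.3, 7.6, 7.7, 7.8, 8.1.
n = 11.
r = (25/100)·(11 + 1) = 3.
r is an integer, so P25 is the value at rank 3: 6.1.

6.1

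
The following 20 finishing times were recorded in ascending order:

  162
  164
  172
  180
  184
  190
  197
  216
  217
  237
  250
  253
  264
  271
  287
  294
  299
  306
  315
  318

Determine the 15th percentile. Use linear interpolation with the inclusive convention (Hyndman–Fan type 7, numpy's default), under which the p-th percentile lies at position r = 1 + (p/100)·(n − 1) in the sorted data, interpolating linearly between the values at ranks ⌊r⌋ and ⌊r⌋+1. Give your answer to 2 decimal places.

178.80

n = 20.
r = 1 + (15/100)·(20 − 1) = 1 + 2.85 = 3.85.
Rank 3 is 172 and rank 4 is 180.
Interpolate: 172 + 0.85·(180 − 172) = 172 + 0.85·8 = 178.8.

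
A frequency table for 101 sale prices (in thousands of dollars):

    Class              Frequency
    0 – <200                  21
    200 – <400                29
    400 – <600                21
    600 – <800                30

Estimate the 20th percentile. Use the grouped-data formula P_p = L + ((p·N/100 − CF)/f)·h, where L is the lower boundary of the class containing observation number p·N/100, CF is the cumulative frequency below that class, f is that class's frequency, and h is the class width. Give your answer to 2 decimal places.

N = 101; target position k = 20/100 · 101 = 20.2.
Cumulative frequencies: 21, 50, 71, 101.
Observation 20.2 falls in the class 0 – <200.
L = 0, CF = 0, f = 21, h = 200.
P20 = 0 + ((20.2 − 0)/21)·200 = 0 + 192.381 = 192.381.

192.38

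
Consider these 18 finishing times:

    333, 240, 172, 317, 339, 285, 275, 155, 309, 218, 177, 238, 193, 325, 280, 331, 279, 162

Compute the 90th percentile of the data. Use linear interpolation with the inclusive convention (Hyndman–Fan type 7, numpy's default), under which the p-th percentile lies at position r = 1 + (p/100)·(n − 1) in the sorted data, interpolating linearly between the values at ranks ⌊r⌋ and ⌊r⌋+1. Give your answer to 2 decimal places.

331.60

Sorted: 155, 162, 172, 177, 193, 218, 238, 240, 275, 279, 280, 285, 309, 317, 325, 331, 333, 339.
n = 18.
r = 1 + (90/100)·(18 − 1) = 1 + 15.3 = 16.3.
Rank 16 is 331 and rank 17 is 333.
Interpolate: 331 + 0.3·(333 − 331) = 331 + 0.3·2 = 331.6.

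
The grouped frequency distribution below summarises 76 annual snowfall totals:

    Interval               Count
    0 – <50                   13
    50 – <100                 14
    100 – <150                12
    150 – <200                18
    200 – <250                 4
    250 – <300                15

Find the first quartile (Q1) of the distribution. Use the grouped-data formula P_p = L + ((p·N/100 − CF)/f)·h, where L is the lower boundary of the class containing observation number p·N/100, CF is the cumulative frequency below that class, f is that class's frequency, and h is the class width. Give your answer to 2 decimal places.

71.43

N = 76; target position k = 25/100 · 76 = 19.
Cumulative frequencies: 13, 27, 39, 57, 61, 76.
Observation 19 falls in the class 50 – <100.
L = 50, CF = 13, f = 14, h = 50.
P25 = 50 + ((19 − 13)/14)·50 = 50 + 21.4286 = 71.4286.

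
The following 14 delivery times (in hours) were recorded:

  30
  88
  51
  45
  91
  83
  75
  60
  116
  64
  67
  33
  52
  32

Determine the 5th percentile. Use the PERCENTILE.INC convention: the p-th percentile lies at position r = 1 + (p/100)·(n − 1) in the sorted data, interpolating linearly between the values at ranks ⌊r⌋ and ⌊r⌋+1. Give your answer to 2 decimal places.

Sorted: 30, 32, 33, 45, 51, 52, 60, 64, 67, 75, 83, 88, 91, 116.
n = 14.
r = 1 + (5/100)·(14 − 1) = 1 + 0.65 = 1.65.
Rank 1 is 30 and rank 2 is 32.
Interpolate: 30 + 0.65·(32 − 30) = 30 + 0.65·2 = 31.3.

31.30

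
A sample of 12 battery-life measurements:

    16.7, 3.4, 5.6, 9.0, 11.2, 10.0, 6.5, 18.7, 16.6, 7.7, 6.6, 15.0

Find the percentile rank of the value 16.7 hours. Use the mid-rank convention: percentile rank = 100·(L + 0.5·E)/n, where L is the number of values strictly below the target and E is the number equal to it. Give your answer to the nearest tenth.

87.5

Sorted: 3.4, 5.6, 6.5, 6.6, 7.7, 9.0, 10.0, 11.2, 15.0, 16.6, 16.7, 18.7.
Count below 16.7: L = 10; count equal: E = 1; n = 12.
Percentile rank = 100·(10 + 0.5·1)/12 = 100·10.5/12 = 87.5.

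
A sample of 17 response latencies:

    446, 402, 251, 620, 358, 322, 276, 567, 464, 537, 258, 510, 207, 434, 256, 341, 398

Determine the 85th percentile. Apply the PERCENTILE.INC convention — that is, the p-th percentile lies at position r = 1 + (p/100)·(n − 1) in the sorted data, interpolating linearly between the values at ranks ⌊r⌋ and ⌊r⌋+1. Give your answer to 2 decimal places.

Sorted: 207, 251, 256, 258, 276, 322, 341, 358, 398, 402, 434, 446, 464, 510, 537, 567, 620.
n = 17.
r = 1 + (85/100)·(17 − 1) = 1 + 13.6 = 14.6.
Rank 14 is 510 and rank 15 is 537.
Interpolate: 510 + 0.6·(537 − 510) = 510 + 0.6·27 = 526.2.

526.20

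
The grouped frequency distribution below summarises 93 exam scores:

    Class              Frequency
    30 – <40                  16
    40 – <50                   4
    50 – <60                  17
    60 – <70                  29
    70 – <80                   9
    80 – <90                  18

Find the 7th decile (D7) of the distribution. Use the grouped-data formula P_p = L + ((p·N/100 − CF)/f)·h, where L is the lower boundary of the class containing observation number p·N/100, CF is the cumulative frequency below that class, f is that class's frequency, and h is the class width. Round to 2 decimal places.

69.69

N = 93; target position k = 70/100 · 93 = 65.1.
Cumulative frequencies: 16, 20, 37, 66, 75, 93.
Observation 65.1 falls in the class 60 – <70.
L = 60, CF = 37, f = 29, h = 10.
P70 = 60 + ((65.1 − 37)/29)·10 = 60 + 9.68966 = 69.6897.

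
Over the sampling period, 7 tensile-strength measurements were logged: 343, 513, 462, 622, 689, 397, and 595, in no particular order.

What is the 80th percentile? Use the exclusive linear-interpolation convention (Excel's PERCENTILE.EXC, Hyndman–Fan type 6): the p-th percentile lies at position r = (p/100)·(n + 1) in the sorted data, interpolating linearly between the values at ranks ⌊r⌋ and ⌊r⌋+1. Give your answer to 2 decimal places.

648.80

Sorted: 343, 397, 462, 513, 595, 622, 689.
n = 7.
r = (80/100)·(7 + 1) = 6.4.
Rank 6 is 622 and rank 7 is 689.
Interpolate: 622 + 0.4·(689 − 622) = 622 + 0.4·67 = 648.8.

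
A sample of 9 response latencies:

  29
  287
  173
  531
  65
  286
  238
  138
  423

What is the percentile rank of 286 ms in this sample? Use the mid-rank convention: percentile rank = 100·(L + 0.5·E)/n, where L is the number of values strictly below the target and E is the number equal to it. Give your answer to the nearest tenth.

Sorted: 29, 65, 138, 173, 238, 286, 287, 423, 531.
Count below 286: L = 5; count equal: E = 1; n = 9.
Percentile rank = 100·(5 + 0.5·1)/9 = 100·5.5/9 = 61.11.

61.1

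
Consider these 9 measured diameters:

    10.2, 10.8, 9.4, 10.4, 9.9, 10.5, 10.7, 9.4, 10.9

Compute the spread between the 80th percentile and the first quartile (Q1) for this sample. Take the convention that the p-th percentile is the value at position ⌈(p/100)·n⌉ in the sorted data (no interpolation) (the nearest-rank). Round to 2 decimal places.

0.90

Sorted: 9.4, 9.4, 9.9, 10.2, 10.4, 10.5, 10.7, 10.8, 10.9.
n = 9.
P25: rank ⌈25/100·9⌉ = 3 → 9.9.
P80: rank ⌈80/100·9⌉ = 8 → 10.8.
Difference: 10.8 − 9.9 = 0.9.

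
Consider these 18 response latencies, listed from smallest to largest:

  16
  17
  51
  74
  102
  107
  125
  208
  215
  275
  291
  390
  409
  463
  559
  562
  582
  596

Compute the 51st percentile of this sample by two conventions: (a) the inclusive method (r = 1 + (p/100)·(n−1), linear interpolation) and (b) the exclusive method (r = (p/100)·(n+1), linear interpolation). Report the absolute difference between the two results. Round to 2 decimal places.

n = 18.
(a) r = 9.67; between ranks 9 (215) and 10 (275): 255.2.
(b) r = 9.69; between ranks 9 (215) and 10 (275): 256.4.
|255.2 − 256.4| = 1.2.

1.20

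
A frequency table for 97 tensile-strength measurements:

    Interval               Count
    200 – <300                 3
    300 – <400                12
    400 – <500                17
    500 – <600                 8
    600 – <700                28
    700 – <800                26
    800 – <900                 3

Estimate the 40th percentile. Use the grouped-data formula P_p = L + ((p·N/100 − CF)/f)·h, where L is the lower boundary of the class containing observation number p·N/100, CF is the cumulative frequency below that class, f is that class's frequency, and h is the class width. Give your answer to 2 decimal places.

585.00

N = 97; target position k = 40/100 · 97 = 38.8.
Cumulative frequencies: 3, 15, 32, 40, 68, 94, 97.
Observation 38.8 falls in the class 500 – <600.
L = 500, CF = 32, f = 8, h = 100.
P40 = 500 + ((38.8 − 32)/8)·100 = 500 + 85 = 585.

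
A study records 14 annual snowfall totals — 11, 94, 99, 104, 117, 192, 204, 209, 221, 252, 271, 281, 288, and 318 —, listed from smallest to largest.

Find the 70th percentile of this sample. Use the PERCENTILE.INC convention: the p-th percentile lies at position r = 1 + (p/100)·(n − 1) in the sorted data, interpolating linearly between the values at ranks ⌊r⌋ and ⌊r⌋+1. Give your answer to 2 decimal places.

253.90

n = 14.
r = 1 + (70/100)·(14 − 1) = 1 + 9.1 = 10.1.
Rank 10 is 252 and rank 11 is 271.
Interpolate: 252 + 0.1·(271 − 252) = 252 + 0.1·19 = 253.9.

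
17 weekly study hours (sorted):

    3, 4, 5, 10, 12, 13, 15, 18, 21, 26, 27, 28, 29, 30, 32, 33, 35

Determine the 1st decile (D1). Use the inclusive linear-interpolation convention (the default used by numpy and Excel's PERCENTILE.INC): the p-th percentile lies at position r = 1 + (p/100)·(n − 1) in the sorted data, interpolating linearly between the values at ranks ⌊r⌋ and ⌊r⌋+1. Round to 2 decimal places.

4.60

n = 17.
r = 1 + (10/100)·(17 − 1) = 1 + 1.6 = 2.6.
Rank 2 is 4 and rank 3 is 5.
Interpolate: 4 + 0.6·(5 − 4) = 4 + 0.6·1 = 4.6.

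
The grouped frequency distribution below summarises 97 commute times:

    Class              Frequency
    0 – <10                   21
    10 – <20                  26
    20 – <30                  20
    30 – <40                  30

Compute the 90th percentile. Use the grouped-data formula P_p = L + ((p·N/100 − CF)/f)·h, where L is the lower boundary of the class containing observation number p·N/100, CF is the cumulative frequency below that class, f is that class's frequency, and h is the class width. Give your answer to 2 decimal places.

36.77

N = 97; target position k = 90/100 · 97 = 87.3.
Cumulative frequencies: 21, 47, 67, 97.
Observation 87.3 falls in the class 30 – <40.
L = 30, CF = 67, f = 30, h = 10.
P90 = 30 + ((87.3 − 67)/30)·10 = 30 + 6.76667 = 36.7667.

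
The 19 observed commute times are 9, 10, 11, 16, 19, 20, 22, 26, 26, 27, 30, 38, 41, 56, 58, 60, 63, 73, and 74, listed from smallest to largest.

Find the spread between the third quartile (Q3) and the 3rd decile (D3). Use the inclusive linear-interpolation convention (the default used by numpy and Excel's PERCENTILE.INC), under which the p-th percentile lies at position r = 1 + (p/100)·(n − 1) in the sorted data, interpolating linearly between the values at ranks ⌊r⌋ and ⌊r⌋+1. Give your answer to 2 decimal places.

36.20

n = 19.
P30: r = 6.4; ranks 6–7 are 20, 22; interpolating gives 20.8.
P75: r = 14.5; ranks 14–15 are 56, 58; interpolating gives 57.
Difference: 57 − 20.8 = 36.2.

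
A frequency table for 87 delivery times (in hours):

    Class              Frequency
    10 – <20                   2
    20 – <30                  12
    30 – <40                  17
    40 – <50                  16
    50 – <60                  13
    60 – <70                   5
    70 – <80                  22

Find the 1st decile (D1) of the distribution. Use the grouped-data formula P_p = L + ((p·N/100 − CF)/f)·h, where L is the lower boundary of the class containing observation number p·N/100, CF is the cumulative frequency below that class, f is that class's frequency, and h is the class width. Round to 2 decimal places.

N = 87; target position k = 10/100 · 87 = 8.7.
Cumulative frequencies: 2, 14, 31, 47, 60, 65, 87.
Observation 8.7 falls in the class 20 – <30.
L = 20, CF = 2, f = 12, h = 10.
P10 = 20 + ((8.7 − 2)/12)·10 = 20 + 5.58333 = 25.5833.

25.58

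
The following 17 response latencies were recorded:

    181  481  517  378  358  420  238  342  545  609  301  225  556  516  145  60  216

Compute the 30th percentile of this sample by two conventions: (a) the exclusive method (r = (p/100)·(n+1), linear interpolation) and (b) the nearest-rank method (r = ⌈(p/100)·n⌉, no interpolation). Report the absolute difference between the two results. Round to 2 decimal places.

Sorted: 60, 145, 181, 216, 225, 238, 301, 342, 358, 378, 420, 481, 516, 517, 545, 556, 609.
n = 17.
(a) r = 5.4; between ranks 5 (225) and 6 (238): 230.2.
(b) the nearest-rank method: rank 6 → 238.
|230.2 − 238| = 7.8.

7.80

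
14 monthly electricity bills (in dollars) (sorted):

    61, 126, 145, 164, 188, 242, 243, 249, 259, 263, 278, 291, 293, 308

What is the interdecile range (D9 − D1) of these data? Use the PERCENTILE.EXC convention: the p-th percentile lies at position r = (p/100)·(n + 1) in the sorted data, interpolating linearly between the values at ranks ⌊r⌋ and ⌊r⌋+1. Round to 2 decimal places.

n = 14.
P10: r = 1.5; ranks 1–2 are 61, 126; interpolating gives 93.5.
P90: r = 13.5; ranks 13–14 are 293, 308; interpolating gives 300.5.
Difference: 300.5 − 93.5 = 207.

207.00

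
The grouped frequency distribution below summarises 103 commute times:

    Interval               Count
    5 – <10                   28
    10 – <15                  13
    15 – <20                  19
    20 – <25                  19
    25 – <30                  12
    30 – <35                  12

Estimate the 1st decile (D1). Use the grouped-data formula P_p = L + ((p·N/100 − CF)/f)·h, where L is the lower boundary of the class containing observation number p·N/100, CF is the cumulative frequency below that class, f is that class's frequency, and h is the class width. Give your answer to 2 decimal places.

N = 103; target position k = 10/100 · 103 = 10.3.
Cumulative frequencies: 28, 41, 60, 79, 91, 103.
Observation 10.3 falls in the class 5 – <10.
L = 5, CF = 0, f = 28, h = 5.
P10 = 5 + ((10.3 − 0)/28)·5 = 5 + 1.83929 = 6.83929.

6.84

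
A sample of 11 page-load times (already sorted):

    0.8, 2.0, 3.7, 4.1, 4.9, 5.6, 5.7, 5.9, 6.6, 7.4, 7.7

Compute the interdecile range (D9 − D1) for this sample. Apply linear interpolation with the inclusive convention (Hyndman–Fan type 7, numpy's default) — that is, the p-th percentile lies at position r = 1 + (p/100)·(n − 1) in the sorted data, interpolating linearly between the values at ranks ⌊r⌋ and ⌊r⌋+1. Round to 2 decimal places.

5.40

n = 11.
P10: r = 2 (integer) → 2.
P90: r = 10 (integer) → 7.4.
Difference: 7.4 − 2 = 5.4.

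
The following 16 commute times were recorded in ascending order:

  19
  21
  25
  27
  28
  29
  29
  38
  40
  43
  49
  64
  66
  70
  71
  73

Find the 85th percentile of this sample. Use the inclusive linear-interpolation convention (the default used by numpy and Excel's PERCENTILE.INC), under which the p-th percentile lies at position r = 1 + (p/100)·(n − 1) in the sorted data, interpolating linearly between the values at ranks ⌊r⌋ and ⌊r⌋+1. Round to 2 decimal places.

n = 16.
r = 1 + (85/100)·(16 − 1) = 1 + 12.75 = 13.75.
Rank 13 is 66 and rank 14 is 70.
Interpolate: 66 + 0.75·(70 − 66) = 66 + 0.75·4 = 69.

69.00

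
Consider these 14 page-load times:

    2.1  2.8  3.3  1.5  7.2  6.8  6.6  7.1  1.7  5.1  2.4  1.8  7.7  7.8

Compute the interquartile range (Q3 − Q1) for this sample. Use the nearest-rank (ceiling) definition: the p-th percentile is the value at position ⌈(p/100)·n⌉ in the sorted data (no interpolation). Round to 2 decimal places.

Sorted: 1.5, 1.7, 1.8, 2.1, 2.4, 2.8, 3.3, 5.1, 6.6, 6.8, 7.1, 7.2, 7.7, 7.8.
n = 14.
P25: rank ⌈25/100·14⌉ = 4 → 2.1.
P75: rank ⌈75/100·14⌉ = 11 → 7.1.
Difference: 7.1 − 2.1 = 5.

5.00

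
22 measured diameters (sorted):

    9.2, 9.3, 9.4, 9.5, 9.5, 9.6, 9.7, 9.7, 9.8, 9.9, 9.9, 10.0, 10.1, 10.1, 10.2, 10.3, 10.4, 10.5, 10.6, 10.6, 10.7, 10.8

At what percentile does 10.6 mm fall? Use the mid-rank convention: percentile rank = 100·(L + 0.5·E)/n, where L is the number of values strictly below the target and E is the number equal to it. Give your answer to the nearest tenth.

Count below 10.6: L = 18; count equal: E = 2; n = 22.
Percentile rank = 100·(18 + 0.5·2)/22 = 100·19/22 = 86.36.

86.4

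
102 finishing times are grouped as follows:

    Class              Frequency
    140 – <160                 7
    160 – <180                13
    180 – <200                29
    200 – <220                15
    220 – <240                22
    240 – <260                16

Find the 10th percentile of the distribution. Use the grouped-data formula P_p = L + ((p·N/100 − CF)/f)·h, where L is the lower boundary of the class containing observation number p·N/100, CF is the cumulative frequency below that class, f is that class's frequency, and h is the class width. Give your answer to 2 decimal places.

N = 102; target position k = 10/100 · 102 = 10.2.
Cumulative frequencies: 7, 20, 49, 64, 86, 102.
Observation 10.2 falls in the class 160 – <180.
L = 160, CF = 7, f = 13, h = 20.
P10 = 160 + ((10.2 − 7)/13)·20 = 160 + 4.92308 = 164.923.

164.92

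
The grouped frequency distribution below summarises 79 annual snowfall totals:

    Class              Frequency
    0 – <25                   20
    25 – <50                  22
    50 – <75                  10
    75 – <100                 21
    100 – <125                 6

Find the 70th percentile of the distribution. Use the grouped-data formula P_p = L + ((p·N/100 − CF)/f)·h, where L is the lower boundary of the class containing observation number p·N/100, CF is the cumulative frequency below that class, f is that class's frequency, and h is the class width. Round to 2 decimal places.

N = 79; target position k = 70/100 · 79 = 55.3.
Cumulative frequencies: 20, 42, 52, 73, 79.
Observation 55.3 falls in the class 75 – <100.
L = 75, CF = 52, f = 21, h = 25.
P70 = 75 + ((55.3 − 52)/21)·25 = 75 + 3.92857 = 78.9286.

78.93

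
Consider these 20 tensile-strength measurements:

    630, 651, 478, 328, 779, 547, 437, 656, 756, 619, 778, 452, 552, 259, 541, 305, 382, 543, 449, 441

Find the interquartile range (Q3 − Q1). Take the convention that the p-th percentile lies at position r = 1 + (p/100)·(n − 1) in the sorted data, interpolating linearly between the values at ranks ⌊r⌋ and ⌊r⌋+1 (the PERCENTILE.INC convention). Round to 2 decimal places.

195.25

Sorted: 259, 305, 328, 382, 437, 441, 449, 452, 478, 541, 543, 547, 552, 619, 630, 651, 656, 756, 778, 779.
n = 20.
P25: r = 5.75; ranks 5–6 are 437, 441; interpolating gives 440.
P75: r = 15.25; ranks 15–16 are 630, 651; interpolating gives 635.25.
Difference: 635.25 − 440 = 195.25.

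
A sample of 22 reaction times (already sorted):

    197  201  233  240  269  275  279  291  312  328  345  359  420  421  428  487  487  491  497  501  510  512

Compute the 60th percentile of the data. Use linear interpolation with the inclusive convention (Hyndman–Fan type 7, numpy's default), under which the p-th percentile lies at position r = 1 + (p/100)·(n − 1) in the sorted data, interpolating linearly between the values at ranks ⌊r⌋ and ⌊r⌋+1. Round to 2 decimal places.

420.60

n = 22.
r = 1 + (60/100)·(22 − 1) = 1 + 12.6 = 13.6.
Rank 13 is 420 and rank 14 is 421.
Interpolate: 420 + 0.6·(421 − 420) = 420 + 0.6·1 = 420.6.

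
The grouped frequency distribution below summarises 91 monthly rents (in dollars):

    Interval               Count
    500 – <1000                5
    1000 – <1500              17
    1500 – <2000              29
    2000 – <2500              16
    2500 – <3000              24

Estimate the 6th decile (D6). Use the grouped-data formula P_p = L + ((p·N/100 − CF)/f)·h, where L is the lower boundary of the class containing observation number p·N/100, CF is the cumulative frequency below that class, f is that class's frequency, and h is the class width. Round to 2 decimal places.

2112.50

N = 91; target position k = 60/100 · 91 = 54.6.
Cumulative frequencies: 5, 22, 51, 67, 91.
Observation 54.6 falls in the class 2000 – <2500.
L = 2000, CF = 51, f = 16, h = 500.
P60 = 2000 + ((54.6 − 51)/16)·500 = 2000 + 112.5 = 2112.5.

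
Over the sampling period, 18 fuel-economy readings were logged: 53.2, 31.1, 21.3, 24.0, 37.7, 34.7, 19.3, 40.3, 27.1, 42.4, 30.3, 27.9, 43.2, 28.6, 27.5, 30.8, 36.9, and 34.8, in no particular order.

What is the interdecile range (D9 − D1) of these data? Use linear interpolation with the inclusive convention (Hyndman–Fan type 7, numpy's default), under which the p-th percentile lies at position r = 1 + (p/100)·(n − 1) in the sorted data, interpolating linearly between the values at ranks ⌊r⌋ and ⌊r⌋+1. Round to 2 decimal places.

Sorted: 19.3, 21.3, 24.0, 27.1, 27.5, 27.9, 28.6, 30.3, 30.8, 31.1, 34.7, 34.8, 36.9, 37.7, 40.3, 42.4, 43.2, 53.2.
n = 18.
P10: r = 2.7; ranks 2–3 are 21.3, 24.0; interpolating gives 23.19.
P90: r = 16.3; ranks 16–17 are 42.4, 43.2; interpolating gives 42.64.
Difference: 42.64 − 23.19 = 19.45.

19.45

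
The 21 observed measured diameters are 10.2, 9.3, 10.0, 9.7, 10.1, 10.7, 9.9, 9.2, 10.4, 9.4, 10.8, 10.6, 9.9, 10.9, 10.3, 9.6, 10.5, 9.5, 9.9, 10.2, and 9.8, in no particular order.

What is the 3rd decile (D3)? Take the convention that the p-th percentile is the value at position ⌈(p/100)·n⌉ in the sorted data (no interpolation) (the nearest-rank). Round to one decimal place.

9.8

Sorted: 9.2, 9.3, 9.4, 9.5, 9.6, 9.7, 9.8, 9.9, 9.9, 9.9, 10.0, 10.1, 10.2, 10.2, 10.3, 10.4, 10.5, 10.6, 10.7, 10.8, 10.9.
n = 21.
Position = ⌈30/100 · 21⌉ = ⌈6.3⌉ = 7.
The value at rank 7 is 9.8.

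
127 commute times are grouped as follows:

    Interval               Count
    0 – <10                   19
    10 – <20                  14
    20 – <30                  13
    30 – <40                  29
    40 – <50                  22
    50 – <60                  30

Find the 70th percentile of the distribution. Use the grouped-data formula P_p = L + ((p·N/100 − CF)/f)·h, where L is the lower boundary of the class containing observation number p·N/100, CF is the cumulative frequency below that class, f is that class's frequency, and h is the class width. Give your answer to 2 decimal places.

46.32

N = 127; target position k = 70/100 · 127 = 88.9.
Cumulative frequencies: 19, 33, 46, 75, 97, 127.
Observation 88.9 falls in the class 40 – <50.
L = 40, CF = 75, f = 22, h = 10.
P70 = 40 + ((88.9 − 75)/22)·10 = 40 + 6.31818 = 46.3182.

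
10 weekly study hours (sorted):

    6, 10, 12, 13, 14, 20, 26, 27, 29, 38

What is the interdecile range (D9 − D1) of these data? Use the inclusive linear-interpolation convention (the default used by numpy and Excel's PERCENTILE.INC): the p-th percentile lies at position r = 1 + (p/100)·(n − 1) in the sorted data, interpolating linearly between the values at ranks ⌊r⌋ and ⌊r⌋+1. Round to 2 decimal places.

20.30

n = 10.
P10: r = 1.9; ranks 1–2 are 6, 10; interpolating gives 9.6.
P90: r = 9.1; ranks 9–10 are 29, 38; interpolating gives 29.9.
Difference: 29.9 − 9.6 = 20.3.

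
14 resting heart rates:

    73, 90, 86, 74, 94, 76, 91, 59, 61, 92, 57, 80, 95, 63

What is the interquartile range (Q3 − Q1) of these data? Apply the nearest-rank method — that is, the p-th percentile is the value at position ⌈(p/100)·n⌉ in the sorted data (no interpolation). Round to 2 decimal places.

Sorted: 57, 59, 61, 63, 73, 74, 76, 80, 86, 90, 91, 92, 94, 95.
n = 14.
P25: rank ⌈25/100·14⌉ = 4 → 63.
P75: rank ⌈75/100·14⌉ = 11 → 91.
Difference: 91 − 63 = 28.

28.00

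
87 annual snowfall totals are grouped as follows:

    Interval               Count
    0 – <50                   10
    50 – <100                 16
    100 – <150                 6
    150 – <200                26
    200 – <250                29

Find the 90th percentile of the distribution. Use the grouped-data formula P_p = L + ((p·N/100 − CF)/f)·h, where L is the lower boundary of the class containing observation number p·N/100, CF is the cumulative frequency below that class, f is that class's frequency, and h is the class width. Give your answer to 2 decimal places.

N = 87; target position k = 90/100 · 87 = 78.3.
Cumulative frequencies: 10, 26, 32, 58, 87.
Observation 78.3 falls in the class 200 – <250.
L = 200, CF = 58, f = 29, h = 50.
P90 = 200 + ((78.3 − 58)/29)·50 = 200 + 35 = 235.

235.00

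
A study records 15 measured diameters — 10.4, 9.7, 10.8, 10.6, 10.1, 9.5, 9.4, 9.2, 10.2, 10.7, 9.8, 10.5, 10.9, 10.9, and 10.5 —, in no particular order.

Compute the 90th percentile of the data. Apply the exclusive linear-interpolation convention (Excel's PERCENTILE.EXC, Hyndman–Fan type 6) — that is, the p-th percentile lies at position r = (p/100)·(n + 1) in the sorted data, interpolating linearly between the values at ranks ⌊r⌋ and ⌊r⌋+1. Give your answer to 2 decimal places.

10.90

Sorted: 9.2, 9.4, 9.5, 9.7, 9.8, 10.1, 10.2, 10.4, 10.5, 10.5, 10.6, 10.7, 10.8, 10.9, 10.9.
n = 15.
r = (90/100)·(15 + 1) = 14.4.
Rank 14 is 10.9 and rank 15 is 10.9.
Interpolate: 10.9 + 0.4·(10.9 − 10.9) = 10.9 + 0.4·0 = 10.9.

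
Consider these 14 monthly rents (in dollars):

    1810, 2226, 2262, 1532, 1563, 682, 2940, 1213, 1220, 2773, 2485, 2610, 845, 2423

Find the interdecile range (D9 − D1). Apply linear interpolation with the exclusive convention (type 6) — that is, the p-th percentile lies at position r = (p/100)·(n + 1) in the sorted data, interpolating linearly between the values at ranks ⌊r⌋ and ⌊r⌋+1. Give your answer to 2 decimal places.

2093.00

Sorted: 682, 845, 1213, 1220, 1532, 1563, 1810, 2226, 2262, 2423, 2485, 2610, 2773, 2940.
n = 14.
P10: r = 1.5; ranks 1–2 are 682, 845; interpolating gives 763.5.
P90: r = 13.5; ranks 13–14 are 2773, 2940; interpolating gives 2856.5.
Difference: 2856.5 − 763.5 = 2093.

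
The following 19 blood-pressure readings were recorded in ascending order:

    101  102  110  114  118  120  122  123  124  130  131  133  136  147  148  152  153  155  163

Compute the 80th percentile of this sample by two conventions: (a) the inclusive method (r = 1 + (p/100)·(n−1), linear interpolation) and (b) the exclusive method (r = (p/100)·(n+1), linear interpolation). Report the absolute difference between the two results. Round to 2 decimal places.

2.40

n = 19.
(a) r = 15.4; between ranks 15 (148) and 16 (152): 149.6.
(b) r = 16 → value at rank 16 = 152.
|149.6 − 152| = 2.4.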